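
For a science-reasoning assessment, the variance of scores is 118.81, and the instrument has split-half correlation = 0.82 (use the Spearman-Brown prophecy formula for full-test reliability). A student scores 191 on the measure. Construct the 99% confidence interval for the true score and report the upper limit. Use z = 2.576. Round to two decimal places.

199.83

SD = √118.81 = 10.90000
Full-length reliability (Spearman-Brown) = 2(0.82)/(1+0.82) ≈ 0.90110
SEM = 10.90000 × √(1 − 0.90110) = 10.90000 × √0.09890 ≈ 10.90000 × 0.31449 ≈ 3.42789
Half-width = 2.576×3.42789 ≈ 8.83025
Upper bound: 191 + 8.83025 = 199.83025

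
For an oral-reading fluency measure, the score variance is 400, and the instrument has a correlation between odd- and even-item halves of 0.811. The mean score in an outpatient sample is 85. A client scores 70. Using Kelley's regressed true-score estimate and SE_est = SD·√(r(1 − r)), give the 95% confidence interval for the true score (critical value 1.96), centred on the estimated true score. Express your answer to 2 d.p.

[59.58, 83.55]

SD = √400 = 20.00000
Full-length reliability (Spearman-Brown) = 2(0.811)/(1+0.811) ≈ 0.89564
T̂ = r·X + (1 − r)·M = 0.89564×70 + 0.10436×85 ≈ 62.69464 + 8.87079 ≈ 71.56543
SE_est = SD × √(r(1 − r)) = 20.00000 × √0.09347 ≈ 20.00000 × 0.30573 ≈ 6.11460
95% CI: 71.56543 ± 11.98461 ≈ (59.58082, 83.55004)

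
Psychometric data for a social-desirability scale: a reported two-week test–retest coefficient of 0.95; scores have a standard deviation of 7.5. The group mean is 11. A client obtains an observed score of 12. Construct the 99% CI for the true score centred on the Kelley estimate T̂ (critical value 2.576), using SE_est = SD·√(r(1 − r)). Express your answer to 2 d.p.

Estimated true score = 0.9500·12 + (1 − 0.9500)·11 ≈ 11.9500
SE_est = SD · √(r(1 − r)) = 7.5000 · √0.0475 ≈ 7.5000 · 0.2179 ≈ 1.6346
CI = 11.9500 ± 2.576 · 1.6346 → [7.7393, 16.1607]

[7.74, 16.16]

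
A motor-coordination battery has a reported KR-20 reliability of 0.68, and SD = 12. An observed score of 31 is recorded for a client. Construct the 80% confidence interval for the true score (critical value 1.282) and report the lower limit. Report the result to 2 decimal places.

22.30

SEM = 12.0000·√(1 − 0.6800) ≃ 6.7882
Half-width = 1.282·6.7882 ≃ 8.7025
Lower bound: 31 − 8.7025 = 22.2975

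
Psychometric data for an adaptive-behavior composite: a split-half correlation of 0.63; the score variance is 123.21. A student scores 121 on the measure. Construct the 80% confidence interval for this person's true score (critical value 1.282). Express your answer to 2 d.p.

SD = √123.21 = 11.100
Full-length reliability (Spearman-Brown) = 2(0.63)/(1+0.63) ≃ 0.773
The standard error of measurement is 11.100*√(1 − 0.773) ≃ 11.100*0.476 ≃ 5.288.
1.282 * SEM ≃ 6.780
CI = 121 ± 6.780 → [114.220, 127.780]

[114.22, 127.78]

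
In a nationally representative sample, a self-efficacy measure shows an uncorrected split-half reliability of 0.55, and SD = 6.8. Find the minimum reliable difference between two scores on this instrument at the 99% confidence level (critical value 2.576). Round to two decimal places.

13.35

r_full = 2·0.55 / (1 + 0.55) ≈ 0.7097
SEM = 6.8000 · √(1 − 0.7097) = 6.8000 · √0.2903 ≈ 6.8000 · 0.5388 ≈ 3.6639
SE_diff = SEM · √2 ≈ 3.6639 · 1.4142 ≈ 5.1816
Smallest detectable difference = 2.576·5.1816 ≈ 13.3478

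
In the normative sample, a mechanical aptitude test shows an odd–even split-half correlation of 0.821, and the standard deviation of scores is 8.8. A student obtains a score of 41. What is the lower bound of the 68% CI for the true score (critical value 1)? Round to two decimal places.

38.24

r_full = 2·0.821 / (1 + 0.821) ≃ 0.902
SEM = 8.800*√(1 − 0.902) ≃ 2.759
Half-width = 1*2.759 ≃ 2.759
Lower limit = 41 − 2.759 ≃ 38.241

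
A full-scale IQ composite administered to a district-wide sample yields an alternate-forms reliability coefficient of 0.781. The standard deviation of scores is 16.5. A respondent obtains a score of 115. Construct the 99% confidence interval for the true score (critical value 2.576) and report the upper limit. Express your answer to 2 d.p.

134.89

SEM = 16.5000 × √(1 − 0.7810) = 16.5000 × √0.2190 ≈ 16.5000 × 0.4680 ≈ 7.7216
Margin = 2.576 × 7.7216 ≈ 19.8908
Upper limit = 115 + 19.8908 ≈ 134.8908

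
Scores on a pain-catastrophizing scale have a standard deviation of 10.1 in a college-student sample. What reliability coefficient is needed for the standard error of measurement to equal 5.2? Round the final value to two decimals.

r = 1 − (5.2000/10.1)² ≈ 1 − 0.2651 ≈ 0.7349

0.73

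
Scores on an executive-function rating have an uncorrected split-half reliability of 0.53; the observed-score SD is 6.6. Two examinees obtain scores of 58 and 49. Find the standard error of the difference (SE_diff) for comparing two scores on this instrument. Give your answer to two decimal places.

5.17

Full-length reliability (Spearman-Brown) = 2(0.53)/(1+0.53) ≃ 0.6928
SEM = 6.6000·√(1 − 0.6928) ≃ 3.6580
Standard error of the difference = 3.6580·√2 ≃ 5.1732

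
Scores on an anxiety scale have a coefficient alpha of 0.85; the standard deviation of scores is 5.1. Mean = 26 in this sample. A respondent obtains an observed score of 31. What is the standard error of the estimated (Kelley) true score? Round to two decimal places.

SE_est = 5.1000·√[r(1 − r)] ≃ 1.8211

1.82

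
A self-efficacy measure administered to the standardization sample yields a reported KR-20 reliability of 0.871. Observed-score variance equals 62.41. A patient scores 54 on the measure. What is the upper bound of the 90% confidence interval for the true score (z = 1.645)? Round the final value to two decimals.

σ = 62.41^(1/2) = 7.9000
SEM = 7.9000 × √(1 − 0.8710) = 7.9000 × √0.1290 ≈ 7.9000 × 0.3592 ≈ 2.8374
Margin = 1.645 × 2.8374 ≈ 4.6675
Upper bound: 54 + 4.6675 = 58.6675

58.67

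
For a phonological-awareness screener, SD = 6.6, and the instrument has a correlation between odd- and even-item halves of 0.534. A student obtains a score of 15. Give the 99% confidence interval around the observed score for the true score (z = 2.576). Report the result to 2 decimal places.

[5.63, 24.37]

Full-length reliability (Spearman-Brown) = 2(0.534)/(1+0.534) ≈ 0.69622
The standard error of measurement is 6.60000×√(1 − 0.69622) ≈ 6.60000×0.55116 ≈ 3.63768.
Half-width = 2.576×3.63768 ≈ 9.37066
99% CI: 15 ± 9.37066 = [5.62934, 24.37066]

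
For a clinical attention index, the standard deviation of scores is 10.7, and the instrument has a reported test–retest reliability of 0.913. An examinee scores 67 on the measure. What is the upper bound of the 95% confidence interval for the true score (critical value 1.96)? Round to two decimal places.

SEM = 10.7000 × √(1 − 0.9130) = 10.7000 × √0.0870 ≈ 10.7000 × 0.2950 ≈ 3.1560
Half-width = 1.96×3.1560 ≈ 6.1859
Upper limit = 67 + 6.1859 ≈ 73.1859

73.19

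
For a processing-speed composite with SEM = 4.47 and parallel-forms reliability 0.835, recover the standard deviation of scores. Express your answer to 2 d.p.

σ = SEM·(1 − r)^(−1/2) ≈ 4.47×2.462 ≈ 11.004

11.00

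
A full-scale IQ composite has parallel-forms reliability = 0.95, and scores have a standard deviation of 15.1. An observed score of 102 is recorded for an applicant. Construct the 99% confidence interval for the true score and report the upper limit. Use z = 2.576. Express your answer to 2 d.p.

The standard error of measurement is 15.1000×√(1 − 0.9500) ≈ 15.1000×0.2236 ≈ 3.3765.
2.576 × SEM ≈ 8.6978
Upper limit = 102 + 8.6978 ≈ 110.6978

110.70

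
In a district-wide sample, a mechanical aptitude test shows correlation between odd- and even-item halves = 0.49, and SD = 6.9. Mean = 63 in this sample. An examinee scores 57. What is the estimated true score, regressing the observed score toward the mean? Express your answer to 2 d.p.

Full-length reliability (Spearman-Brown) = 2(0.49)/(1+0.49) ≈ 0.658
Estimated true score = 0.658·57 + (1 − 0.658)·63 ≈ 59.054

59.05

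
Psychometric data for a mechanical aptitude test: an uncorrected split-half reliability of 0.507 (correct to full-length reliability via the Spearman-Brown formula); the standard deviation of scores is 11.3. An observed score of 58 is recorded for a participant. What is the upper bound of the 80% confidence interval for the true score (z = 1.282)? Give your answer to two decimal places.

66.29

r_full = 2·0.507 / (1 + 0.507) ≈ 0.673
SEM = 11.300 * √(1 − 0.673) = 11.300 * √0.327 ≈ 11.300 * 0.572 ≈ 6.463
Margin = 1.282 * 6.463 ≈ 8.286
Upper bound: 58 + 8.286 = 66.286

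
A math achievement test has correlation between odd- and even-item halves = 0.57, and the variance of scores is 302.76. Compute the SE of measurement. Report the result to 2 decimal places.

SD = √302.76 ≈ 17.400
r_full = 2·0.57 / (1 + 0.57) ≈ 0.726
The standard error of measurement is 17.400*√(1 − 0.726) ≈ 17.400*0.523 ≈ 9.106.

9.11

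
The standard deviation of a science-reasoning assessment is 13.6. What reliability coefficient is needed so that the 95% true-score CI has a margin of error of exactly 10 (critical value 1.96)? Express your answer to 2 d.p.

0.86

SEM needed = half-width / z = 10/1.96 ≈ 5.10204
Required reliability = 1 − (SEM/SD)² = 1 − 0.14074 ≈ 0.85926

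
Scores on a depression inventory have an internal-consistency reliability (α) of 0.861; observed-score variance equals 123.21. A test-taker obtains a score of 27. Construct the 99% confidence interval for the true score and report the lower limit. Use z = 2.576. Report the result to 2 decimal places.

16.34

σ = 123.21^(1/2) = 11.100
SEM = 11.100 * √(1 − 0.861) = 11.100 * √0.139 ≈ 11.100 * 0.373 ≈ 4.138
Margin = 2.576 * 4.138 ≈ 10.660
Lower limit = 27 − 10.660 ≈ 16.340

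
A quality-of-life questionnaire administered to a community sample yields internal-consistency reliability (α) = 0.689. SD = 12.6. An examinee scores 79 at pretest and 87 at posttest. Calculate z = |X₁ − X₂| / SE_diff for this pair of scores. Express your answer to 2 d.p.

0.81

SEM = 12.600 × √(1 − 0.689) = 12.600 × √0.311 ≈ 12.600 × 0.558 ≈ 7.027
SE_diff = √2 × SEM ≈ 9.937
z = |79 − 87| / 9.937 = 8 / 9.937 ≈ 0.805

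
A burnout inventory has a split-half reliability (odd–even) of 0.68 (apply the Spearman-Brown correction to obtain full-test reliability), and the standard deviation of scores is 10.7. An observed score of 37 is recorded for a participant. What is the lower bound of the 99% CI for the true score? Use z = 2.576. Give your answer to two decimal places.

r_full = 2·0.68 / (1 + 0.68) ≃ 0.810
SEM = 10.700 · √(1 − 0.810) = 10.700 · √0.190 ≃ 10.700 · 0.436 ≃ 4.670
Half-width = 2.576·4.670 ≃ 12.030
Lower bound: 37 − 12.030 = 24.970

24.97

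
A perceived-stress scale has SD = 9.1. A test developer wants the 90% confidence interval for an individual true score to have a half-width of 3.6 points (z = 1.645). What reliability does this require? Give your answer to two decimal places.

SEM needed = half-width / z = 3.6/1.645 ≈ 2.188
Required reliability = 1 − (SEM/SD)² = 1 − 0.058 ≈ 0.942

0.94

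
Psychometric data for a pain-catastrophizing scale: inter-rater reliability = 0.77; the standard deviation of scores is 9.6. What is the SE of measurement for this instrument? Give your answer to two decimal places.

4.60

SEM = 9.6000 × √(1 − 0.7700) = 9.6000 × √0.2300 ≈ 9.6000 × 0.4796 ≈ 4.6040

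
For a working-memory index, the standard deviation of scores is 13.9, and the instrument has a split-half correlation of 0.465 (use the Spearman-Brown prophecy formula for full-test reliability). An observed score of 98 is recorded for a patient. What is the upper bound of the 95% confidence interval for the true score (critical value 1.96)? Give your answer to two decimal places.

114.46

Full-length reliability (Spearman-Brown) = 2(0.465)/(1+0.465) ≈ 0.6348
SEM = 13.9000*√(1 − 0.6348) ≈ 8.3999
Half-width = 1.96*8.3999 ≈ 16.4638
Upper bound: 98 + 16.4638 = 114.4638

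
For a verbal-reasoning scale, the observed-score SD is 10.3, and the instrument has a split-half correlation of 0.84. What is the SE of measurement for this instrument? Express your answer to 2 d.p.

r_full = 2·0.84 / (1 + 0.84) ≃ 0.9130
SEM = 10.3000×√(1 − 0.9130) ≃ 3.0373

3.04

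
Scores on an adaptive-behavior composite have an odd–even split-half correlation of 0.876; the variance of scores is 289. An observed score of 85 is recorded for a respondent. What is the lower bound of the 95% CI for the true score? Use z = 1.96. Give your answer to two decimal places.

76.43

σ = 289^(1/2) = 17.000
Spearman-Brown: r = 2(0.876) / (1 + 0.876) = 1.752 / 1.876 ≃ 0.934
SEM = 17.000 × √(1 − 0.934) = 17.000 × √0.066 ≃ 17.000 × 0.257 ≃ 4.371
1.96 × SEM ≃ 8.566
Lower bound: 85 − 8.566 = 76.434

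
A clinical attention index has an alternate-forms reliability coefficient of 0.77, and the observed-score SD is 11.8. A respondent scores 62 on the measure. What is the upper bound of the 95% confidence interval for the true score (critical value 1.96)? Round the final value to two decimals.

SEM = 11.800 × √(1 − 0.770) = 11.800 × √0.230 ≈ 11.800 × 0.480 ≈ 5.659
Margin = 1.96 × 5.659 ≈ 11.092
Upper limit = 62 + 11.092 ≈ 73.092

73.09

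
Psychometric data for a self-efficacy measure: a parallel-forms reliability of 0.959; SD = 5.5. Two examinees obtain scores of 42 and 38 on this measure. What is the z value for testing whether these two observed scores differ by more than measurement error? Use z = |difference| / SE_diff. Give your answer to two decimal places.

SEM = 5.500 · √(1 − 0.959) = 5.500 · √0.041 ≃ 5.500 · 0.202 ≃ 1.114
SE_diff = SEM · √2 ≃ 1.114 · 1.414 ≃ 1.575
z = |42 − 38| / 1.575 = 4 / 1.575 ≃ 2.540

2.54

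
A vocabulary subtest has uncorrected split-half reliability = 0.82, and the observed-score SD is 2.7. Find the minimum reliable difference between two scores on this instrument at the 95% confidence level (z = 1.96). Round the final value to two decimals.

2.35

Full-length reliability (Spearman-Brown) = 2(0.82)/(1+0.82) ≈ 0.901
SEM = 2.700 * √(1 − 0.901) = 2.700 * √0.099 ≈ 2.700 * 0.314 ≈ 0.849
SE_diff = SEM * √2 ≈ 0.849 * 1.414 ≈ 1.201
Minimum reliable difference = 1.96 * SE_diff ≈ 1.96 * 1.201 ≈ 2.354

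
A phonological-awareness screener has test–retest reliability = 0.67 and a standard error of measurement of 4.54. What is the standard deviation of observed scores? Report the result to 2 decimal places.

7.90

σ = SEM·(1 − r)^(−1/2) ≈ 4.54*1.741 ≈ 7.903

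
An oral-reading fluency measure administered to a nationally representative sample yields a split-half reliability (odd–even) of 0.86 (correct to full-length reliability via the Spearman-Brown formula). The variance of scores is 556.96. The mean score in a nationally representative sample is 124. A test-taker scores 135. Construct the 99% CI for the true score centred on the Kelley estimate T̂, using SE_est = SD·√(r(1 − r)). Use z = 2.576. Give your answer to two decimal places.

[118.13, 150.21]

SD = √556.96 ≈ 23.60000
r_full = 2·0.86 / (1 + 0.86) ≈ 0.92473
Estimated true score = 0.92473×135 + (1 − 0.92473)×124 ≈ 134.17204
SE_est = SD × √(r(1 − r)) = 23.60000 × √0.06960 ≈ 23.60000 × 0.26382 ≈ 6.22626
99% CI: 134.17204 ± 16.03885 ≈ (118.13320, 150.21089)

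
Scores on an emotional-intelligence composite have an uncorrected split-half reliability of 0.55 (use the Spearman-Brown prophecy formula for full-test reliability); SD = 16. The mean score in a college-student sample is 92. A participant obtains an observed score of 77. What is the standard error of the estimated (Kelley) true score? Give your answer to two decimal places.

r_full = 2·0.55 / (1 + 0.55) ≈ 0.710
SE_est = SD × √(r(1 − r)) = 16.000 × √0.206 ≈ 16.000 × 0.454 ≈ 7.263

7.26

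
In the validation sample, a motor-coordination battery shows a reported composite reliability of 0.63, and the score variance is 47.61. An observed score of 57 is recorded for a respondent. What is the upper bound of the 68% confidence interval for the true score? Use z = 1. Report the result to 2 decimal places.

61.20

SD = √47.61 = 6.900
The standard error of measurement is 6.900·√(1 − 0.630) ≈ 6.900·0.608 ≈ 4.197.
Half-width = 1·4.197 ≈ 4.197
Upper limit = 57 + 4.197 ≈ 61.197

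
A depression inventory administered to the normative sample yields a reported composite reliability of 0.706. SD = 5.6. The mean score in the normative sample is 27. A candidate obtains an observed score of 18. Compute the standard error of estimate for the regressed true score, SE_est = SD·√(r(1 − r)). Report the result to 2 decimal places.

2.55

SE_est = 5.6000×√(0.7060×0.2940) ≃ 2.5513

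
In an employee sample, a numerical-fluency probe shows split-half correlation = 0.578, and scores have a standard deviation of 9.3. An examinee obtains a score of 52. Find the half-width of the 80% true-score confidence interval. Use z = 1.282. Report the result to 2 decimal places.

r_full = 2·0.578 / (1 + 0.578) ≃ 0.7326
SEM = 9.3000 · √(1 − 0.7326) = 9.3000 · √0.2674 ≃ 9.3000 · 0.5171 ≃ 4.8093
1.282 · SEM ≃ 6.1656

6.17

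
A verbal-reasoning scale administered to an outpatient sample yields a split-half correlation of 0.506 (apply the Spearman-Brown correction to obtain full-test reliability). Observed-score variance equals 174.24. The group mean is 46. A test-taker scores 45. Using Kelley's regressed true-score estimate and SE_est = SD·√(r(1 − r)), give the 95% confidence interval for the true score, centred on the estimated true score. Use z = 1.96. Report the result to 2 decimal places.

SD = √174.24 = 13.2000
r_full = 2·0.506 / (1 + 0.506) ≈ 0.6720
T̂ = 0.6720(45) + 0.3280(46) ≈ 45.3280
SE_est = 13.2000×√(0.6720×0.3280) ≈ 6.1973
95% CI: 45.3280 ± 12.1467 ≈ (33.1813, 57.4747)

[33.18, 57.47]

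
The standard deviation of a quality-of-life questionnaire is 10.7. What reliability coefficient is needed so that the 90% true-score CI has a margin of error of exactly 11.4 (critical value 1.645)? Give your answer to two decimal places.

0.58

Required SEM = 11.4 / 1.645 ≈ 6.930
Required reliability = 1 − (SEM/SD)² = 1 − 0.419 ≈ 0.581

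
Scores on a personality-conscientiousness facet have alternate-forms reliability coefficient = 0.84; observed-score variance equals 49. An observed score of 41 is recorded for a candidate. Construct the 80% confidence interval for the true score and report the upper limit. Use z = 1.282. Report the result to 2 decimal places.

44.59

SD = √49 = 7.00000
The standard error of measurement is 7.00000*√(1 − 0.84000) ≈ 7.00000*0.40000 ≈ 2.80000.
Half-width = 1.282*2.80000 ≈ 3.58960
Upper limit = 41 + 3.58960 ≈ 44.58960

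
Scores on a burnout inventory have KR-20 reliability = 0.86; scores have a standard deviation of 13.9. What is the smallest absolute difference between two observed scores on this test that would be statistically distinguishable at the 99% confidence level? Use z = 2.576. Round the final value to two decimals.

SEM = 13.9000 × √(1 − 0.8600) = 13.9000 × √0.1400 ≈ 13.9000 × 0.3742 ≈ 5.2009
Standard error of the difference = 5.2009·√2 ≈ 7.3552
Smallest detectable difference = 2.576×7.3552 ≈ 18.9470

18.95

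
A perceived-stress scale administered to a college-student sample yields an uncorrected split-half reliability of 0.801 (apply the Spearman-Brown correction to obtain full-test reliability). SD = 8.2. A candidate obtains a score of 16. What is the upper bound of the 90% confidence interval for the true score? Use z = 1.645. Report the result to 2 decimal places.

20.48

r_full = 2·0.801 / (1 + 0.801) ≈ 0.8895
SEM = 8.2000 * √(1 − 0.8895) = 8.2000 * √0.1105 ≈ 8.2000 * 0.3324 ≈ 2.7257
1.645 * SEM ≈ 4.4838
Upper bound: 16 + 4.4838 = 20.4838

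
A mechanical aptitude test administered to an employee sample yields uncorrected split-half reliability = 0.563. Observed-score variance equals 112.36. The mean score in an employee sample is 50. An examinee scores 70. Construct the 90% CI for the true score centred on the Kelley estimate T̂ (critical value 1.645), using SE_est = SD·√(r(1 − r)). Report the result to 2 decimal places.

[56.58, 72.23]

SD = √112.36 = 10.600
Spearman-Brown: r = 2(0.563) / (1 + 0.563) = 1.126 / 1.563 ≈ 0.720
Estimated true score = 0.720*70 + (1 − 0.720)*50 ≈ 64.408
SE_est = 10.600*√(0.720*0.280) ≈ 4.757
CI = 64.408 ± 1.645 * 4.757 → [56.582, 72.234]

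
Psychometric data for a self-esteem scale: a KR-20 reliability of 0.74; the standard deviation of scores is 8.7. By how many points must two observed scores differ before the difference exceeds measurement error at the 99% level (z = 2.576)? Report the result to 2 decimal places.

16.16

SEM = 8.7000×√(1 − 0.7400) ≈ 4.4361
SE_diff = √2 × SEM ≈ 6.2737
Smallest detectable difference = 2.576×6.2737 ≈ 16.1609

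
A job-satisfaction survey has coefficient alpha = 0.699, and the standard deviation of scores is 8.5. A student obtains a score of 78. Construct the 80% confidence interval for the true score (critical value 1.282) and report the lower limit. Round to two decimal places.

72.02

SEM = 8.500×√(1 − 0.699) ≈ 4.663
Half-width = 1.282×4.663 ≈ 5.978
Lower bound: 78 − 5.978 = 72.022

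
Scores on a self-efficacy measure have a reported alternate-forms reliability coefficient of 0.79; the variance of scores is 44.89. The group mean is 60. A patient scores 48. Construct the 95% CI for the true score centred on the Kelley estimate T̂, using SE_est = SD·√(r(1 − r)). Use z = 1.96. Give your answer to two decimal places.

[45.17, 55.87]

SD = √44.89 = 6.7000
T̂ = 0.7900(48) + 0.2100(60) ≈ 50.5200
SE_est = SD * √(r(1 − r)) = 6.7000 * √0.1659 ≈ 6.7000 * 0.4073 ≈ 2.7290
CI = 50.5200 ± 1.96 * 2.7290 → [45.1712, 55.8688]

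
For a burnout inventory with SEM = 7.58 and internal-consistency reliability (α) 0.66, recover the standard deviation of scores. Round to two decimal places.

13.00

SD = 7.58 / √(1 − 0.66) ≈ 13.000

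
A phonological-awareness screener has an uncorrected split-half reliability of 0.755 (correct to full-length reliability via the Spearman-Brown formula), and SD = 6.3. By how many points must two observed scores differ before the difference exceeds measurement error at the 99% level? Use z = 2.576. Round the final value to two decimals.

8.58

Full-length reliability (Spearman-Brown) = 2(0.755)/(1+0.755) ≈ 0.8604
SEM = 6.3000×√(1 − 0.8604) ≈ 2.3539
Standard error of the difference = 2.3539·√2 ≈ 3.3289
Smallest detectable difference = 2.576×3.3289 ≈ 8.5752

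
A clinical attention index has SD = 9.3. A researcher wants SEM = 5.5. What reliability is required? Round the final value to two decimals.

Required reliability = 1 − (SEM/SD)² = 1 − 0.34975 ≈ 0.65025

0.65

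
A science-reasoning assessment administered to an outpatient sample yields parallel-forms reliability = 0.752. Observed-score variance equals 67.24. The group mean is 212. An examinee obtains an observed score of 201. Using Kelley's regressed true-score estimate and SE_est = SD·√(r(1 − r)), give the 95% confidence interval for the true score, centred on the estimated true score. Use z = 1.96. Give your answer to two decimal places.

[196.79, 210.67]

SD = √67.24 = 8.2000
T̂ = r·X + (1 − r)·M = 0.7520·201 + 0.2480·212 = 151.1520 + 52.5760 ≈ 203.7280
SE_est = SD · √(r(1 − r)) = 8.2000 · √0.1865 ≈ 8.2000 · 0.4319 ≈ 3.5412
95% CI: 203.7280 ± 6.9407 ≈ (196.7873, 210.6687)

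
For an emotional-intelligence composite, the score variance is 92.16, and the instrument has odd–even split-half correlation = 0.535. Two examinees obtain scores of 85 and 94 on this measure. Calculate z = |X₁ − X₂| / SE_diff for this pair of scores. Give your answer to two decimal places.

σ = 92.16^(1/2) = 9.600
Full-length reliability (Spearman-Brown) = 2(0.535)/(1+0.535) ≈ 0.697
SEM = 9.600 · √(1 − 0.697) = 9.600 · √0.303 ≈ 9.600 · 0.550 ≈ 5.284
SE_diff = SEM · √2 ≈ 5.284 · 1.414 ≈ 7.472
z = |85 − 94| / 7.472 = 9 / 7.472 ≈ 1.204

1.20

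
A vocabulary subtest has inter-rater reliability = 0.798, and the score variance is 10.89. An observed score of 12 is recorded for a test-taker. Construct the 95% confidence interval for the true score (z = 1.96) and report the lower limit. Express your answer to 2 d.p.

σ = 10.89^(1/2) = 3.300
The standard error of measurement is 3.300*√(1 − 0.798) ≃ 3.300*0.449 ≃ 1.483.
Half-width = 1.96*1.483 ≃ 2.907
Lower bound: 12 − 2.907 = 9.093

9.09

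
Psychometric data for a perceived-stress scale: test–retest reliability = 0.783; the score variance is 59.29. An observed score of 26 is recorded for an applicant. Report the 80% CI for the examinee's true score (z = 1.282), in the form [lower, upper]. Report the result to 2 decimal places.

σ = 59.29^(1/2) = 7.700
SEM = 7.700·√(1 − 0.783) ≈ 3.587
Margin = 1.282 · 3.587 ≈ 4.598
CI = 26 ± 4.598 → [21.402, 30.598]

[21.40, 30.60]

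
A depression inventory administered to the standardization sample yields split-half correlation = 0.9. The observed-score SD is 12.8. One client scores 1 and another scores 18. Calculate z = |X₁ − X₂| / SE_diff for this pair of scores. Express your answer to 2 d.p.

Full-length reliability (Spearman-Brown) = 2(0.9)/(1+0.9) ≃ 0.947
SEM = 12.800 × √(1 − 0.947) = 12.800 × √0.053 ≃ 12.800 × 0.229 ≃ 2.937
Standard error of the difference = 2.937·√2 ≃ 4.153
z = |1 − 18| / 4.153 = 17 / 4.153 ≃ 4.094

4.09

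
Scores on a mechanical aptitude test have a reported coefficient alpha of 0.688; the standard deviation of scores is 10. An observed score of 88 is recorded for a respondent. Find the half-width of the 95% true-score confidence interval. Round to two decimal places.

SEM = 10.00000 × √(1 − 0.68800) = 10.00000 × √0.31200 ≃ 10.00000 × 0.55857 ≃ 5.58570
Half-width = 1.96×5.58570 ≃ 10.94796

10.95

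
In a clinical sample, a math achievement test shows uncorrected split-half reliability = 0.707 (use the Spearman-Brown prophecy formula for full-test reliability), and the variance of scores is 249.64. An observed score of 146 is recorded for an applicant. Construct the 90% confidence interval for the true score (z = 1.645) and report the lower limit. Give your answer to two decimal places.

SD = √249.64 = 15.800
r_full = 2·0.707 / (1 + 0.707) ≈ 0.828
The standard error of measurement is 15.800×√(1 − 0.828) ≈ 15.800×0.414 ≈ 6.546.
Half-width = 1.645×6.546 ≈ 10.768
Lower bound: 146 − 10.768 = 135.232

135.23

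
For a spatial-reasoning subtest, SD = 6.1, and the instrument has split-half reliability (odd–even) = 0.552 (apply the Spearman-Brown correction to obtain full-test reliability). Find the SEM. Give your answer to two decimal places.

3.28

Full-length reliability (Spearman-Brown) = 2(0.552)/(1+0.552) ≈ 0.71134
SEM = 6.10000 * √(1 − 0.71134) = 6.10000 * √0.28866 ≈ 6.10000 * 0.53727 ≈ 3.27735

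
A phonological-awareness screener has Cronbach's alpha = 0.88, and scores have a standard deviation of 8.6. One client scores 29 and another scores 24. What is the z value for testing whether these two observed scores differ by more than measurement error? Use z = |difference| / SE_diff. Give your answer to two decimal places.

The standard error of measurement is 8.60000·√(1 − 0.88000) ≃ 8.60000·0.34641 ≃ 2.97913.
SE_diff = √2 · SEM ≃ 4.21312
z = |29 − 24| / 4.21312 = 5 / 4.21312 ≃ 1.18677

1.19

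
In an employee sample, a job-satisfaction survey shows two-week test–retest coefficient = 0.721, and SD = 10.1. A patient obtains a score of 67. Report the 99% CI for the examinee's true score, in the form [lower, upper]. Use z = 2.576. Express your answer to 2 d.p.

[53.26, 80.74]

SEM = 10.10000 * √(1 − 0.72100) = 10.10000 * √0.27900 ≈ 10.10000 * 0.52820 ≈ 5.33487
2.576 * SEM ≈ 13.74261
Interval: (53.25739, 80.74261)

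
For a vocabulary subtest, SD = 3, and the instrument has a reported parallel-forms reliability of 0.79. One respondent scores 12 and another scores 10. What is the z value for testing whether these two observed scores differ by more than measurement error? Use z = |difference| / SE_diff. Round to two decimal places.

SEM = 3.000 × √(1 − 0.790) = 3.000 × √0.210 ≈ 3.000 × 0.458 ≈ 1.375
Standard error of the difference = 1.375·√2 ≈ 1.944
z = 2 / 1.944 ≈ 1.029

1.03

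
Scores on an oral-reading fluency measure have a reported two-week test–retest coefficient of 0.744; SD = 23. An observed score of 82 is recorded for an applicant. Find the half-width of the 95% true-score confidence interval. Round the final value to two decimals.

The standard error of measurement is 23.0000×√(1 − 0.7440) ≈ 23.0000×0.5060 ≈ 11.6372.
Margin = 1.96 × 11.6372 ≈ 22.8089

22.81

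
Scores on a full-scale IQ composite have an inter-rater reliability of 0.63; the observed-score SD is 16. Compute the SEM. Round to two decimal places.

SEM = 16.000 × √(1 − 0.630) = 16.000 × √0.370 ≈ 16.000 × 0.608 ≈ 9.732

9.73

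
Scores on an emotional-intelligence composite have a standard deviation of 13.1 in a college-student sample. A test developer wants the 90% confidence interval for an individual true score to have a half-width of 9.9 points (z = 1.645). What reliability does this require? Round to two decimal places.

SEM needed = half-width / z = 9.9/1.645 ≈ 6.018
Required reliability = 1 − (SEM/SD)² = 1 − 0.211 ≈ 0.789

0.79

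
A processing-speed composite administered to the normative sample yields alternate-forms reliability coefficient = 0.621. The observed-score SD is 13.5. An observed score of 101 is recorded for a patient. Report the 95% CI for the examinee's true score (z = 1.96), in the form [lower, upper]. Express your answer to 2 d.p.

SEM = 13.50000*√(1 − 0.62100) ≈ 8.31100
Half-width = 1.96*8.31100 ≈ 16.28956
Interval: (84.71044, 117.28956)

[84.71, 117.29]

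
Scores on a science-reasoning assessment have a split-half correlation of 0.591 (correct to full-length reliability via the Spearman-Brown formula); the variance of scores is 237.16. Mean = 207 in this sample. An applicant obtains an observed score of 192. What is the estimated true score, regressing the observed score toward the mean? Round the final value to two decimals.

r_full = 2·0.591 / (1 + 0.591) ≃ 0.7429
T̂ = 0.7429(192) + 0.2571(207) ≃ 195.8561

195.86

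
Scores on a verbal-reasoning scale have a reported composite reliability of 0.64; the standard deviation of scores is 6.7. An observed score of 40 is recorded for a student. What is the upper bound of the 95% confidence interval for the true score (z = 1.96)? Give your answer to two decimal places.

47.88

SEM = 6.7000 · √(1 − 0.6400) = 6.7000 · √0.3600 ≈ 6.7000 · 0.6000 ≈ 4.0200
Margin = 1.96 · 4.0200 ≈ 7.8792
Upper limit = 40 + 7.8792 ≈ 47.8792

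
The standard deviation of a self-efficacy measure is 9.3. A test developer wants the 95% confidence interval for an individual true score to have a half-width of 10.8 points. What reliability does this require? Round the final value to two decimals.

0.65

Required SEM = 10.8 / 1.96 ≈ 5.5102
r = 1 − (5.5102/9.3)² ≈ 1 − 0.3511 ≈ 0.6489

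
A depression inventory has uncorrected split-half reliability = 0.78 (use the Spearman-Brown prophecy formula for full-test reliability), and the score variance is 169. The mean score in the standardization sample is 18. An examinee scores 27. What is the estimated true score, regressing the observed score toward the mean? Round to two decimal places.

25.89

Spearman-Brown: r = 2(0.78) / (1 + 0.78) = 1.5600 / 1.7800 ≈ 0.8764
T̂ = 0.8764(27) + 0.1236(18) ≈ 25.8876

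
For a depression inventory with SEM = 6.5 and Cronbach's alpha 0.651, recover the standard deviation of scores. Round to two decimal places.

11.00

SD = 6.5 / √(1 − 0.651) ≈ 11.003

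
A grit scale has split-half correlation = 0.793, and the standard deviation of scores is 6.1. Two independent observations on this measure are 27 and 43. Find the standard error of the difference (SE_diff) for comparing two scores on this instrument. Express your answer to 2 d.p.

r_full = 2·0.793 / (1 + 0.793) ≃ 0.88455
SEM = 6.10000·√(1 − 0.88455) ≃ 2.07264
SE_diff = √2 · SEM ≃ 2.93116

2.93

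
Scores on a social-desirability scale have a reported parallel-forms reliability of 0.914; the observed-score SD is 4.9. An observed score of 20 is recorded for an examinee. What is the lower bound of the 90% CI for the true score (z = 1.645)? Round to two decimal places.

SEM = 4.900 × √(1 − 0.914) = 4.900 × √0.086 ≈ 4.900 × 0.293 ≈ 1.437
Half-width = 1.645×1.437 ≈ 2.364
Lower bound: 20 − 2.364 = 17.636

17.64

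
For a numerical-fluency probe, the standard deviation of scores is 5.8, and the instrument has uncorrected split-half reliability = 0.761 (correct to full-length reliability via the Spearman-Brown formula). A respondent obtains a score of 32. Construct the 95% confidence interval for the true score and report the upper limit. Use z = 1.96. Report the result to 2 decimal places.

36.19

r_full = 2·0.761 / (1 + 0.761) ≈ 0.86428
SEM = 5.80000 × √(1 − 0.86428) = 5.80000 × √0.13572 ≈ 5.80000 × 0.36840 ≈ 2.13672
1.96 × SEM ≈ 4.18797
Upper bound: 32 + 4.18797 = 36.18797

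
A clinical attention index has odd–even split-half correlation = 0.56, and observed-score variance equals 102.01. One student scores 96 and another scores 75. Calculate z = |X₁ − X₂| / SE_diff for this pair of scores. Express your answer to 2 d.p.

2.77

SD = √102.01 ≃ 10.1000
Spearman-Brown: r = 2(0.56) / (1 + 0.56) = 1.1200 / 1.5600 ≃ 0.7179
SEM = 10.1000·√(1 − 0.7179) ≃ 5.3640
Standard error of the difference = 5.3640·√2 ≃ 7.5858
z = 21 / 7.5858 ≃ 2.7683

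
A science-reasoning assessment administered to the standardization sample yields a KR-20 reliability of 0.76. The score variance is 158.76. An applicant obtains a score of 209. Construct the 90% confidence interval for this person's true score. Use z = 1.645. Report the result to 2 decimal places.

[198.85, 219.15]

σ = 158.76^(1/2) = 12.600
The standard error of measurement is 12.600×√(1 − 0.760) ≈ 12.600×0.490 ≈ 6.173.
Margin = 1.645 × 6.173 ≈ 10.154
90% CI: 209 ± 10.154 = [198.846, 219.154]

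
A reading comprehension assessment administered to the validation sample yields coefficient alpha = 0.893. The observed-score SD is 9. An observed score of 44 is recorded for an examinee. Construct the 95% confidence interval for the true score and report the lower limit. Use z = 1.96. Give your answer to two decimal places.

38.23

SEM = 9.00000 * √(1 − 0.89300) = 9.00000 * √0.10700 ≈ 9.00000 * 0.32711 ≈ 2.94398
Half-width = 1.96*2.94398 ≈ 5.77019
Lower limit = 44 − 5.77019 ≈ 38.22981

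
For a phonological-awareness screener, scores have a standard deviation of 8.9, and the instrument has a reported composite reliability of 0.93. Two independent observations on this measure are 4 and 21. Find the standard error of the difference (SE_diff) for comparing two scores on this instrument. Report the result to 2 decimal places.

The standard error of measurement is 8.9000·√(1 − 0.9300) ≈ 8.9000·0.2646 ≈ 2.3547.
SE_diff = √2 · SEM ≈ 3.3301

3.33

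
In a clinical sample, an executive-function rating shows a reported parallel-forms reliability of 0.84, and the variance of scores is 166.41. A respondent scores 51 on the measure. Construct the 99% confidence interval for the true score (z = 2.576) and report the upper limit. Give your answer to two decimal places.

SD = √166.41 ≈ 12.90000
SEM = 12.90000*√(1 − 0.84000) ≈ 5.16000
Half-width = 2.576*5.16000 ≈ 13.29216
Upper limit = 51 + 13.29216 ≈ 64.29216

64.29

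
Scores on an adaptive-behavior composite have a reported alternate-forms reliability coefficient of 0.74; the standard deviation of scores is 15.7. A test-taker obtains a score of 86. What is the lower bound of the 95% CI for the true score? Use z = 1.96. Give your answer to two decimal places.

The standard error of measurement is 15.7000×√(1 − 0.7400) ≈ 15.7000×0.5099 ≈ 8.0055.
Margin = 1.96 × 8.0055 ≈ 15.6907
Lower bound: 86 − 15.6907 = 70.3093

70.31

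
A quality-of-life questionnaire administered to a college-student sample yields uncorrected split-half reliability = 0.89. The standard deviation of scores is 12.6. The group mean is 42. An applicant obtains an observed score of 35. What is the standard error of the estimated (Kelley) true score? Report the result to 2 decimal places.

2.95

r_full = 2·0.89 / (1 + 0.89) ≈ 0.9418
SE_est = 12.6000×√(0.9418×0.0582) ≈ 2.9500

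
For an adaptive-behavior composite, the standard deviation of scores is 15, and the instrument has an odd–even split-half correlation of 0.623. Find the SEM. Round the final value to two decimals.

7.23

Full-length reliability (Spearman-Brown) = 2(0.623)/(1+0.623) ≃ 0.7677
SEM = 15.0000 × √(1 − 0.7677) = 15.0000 × √0.2323 ≃ 15.0000 × 0.4820 ≃ 7.2294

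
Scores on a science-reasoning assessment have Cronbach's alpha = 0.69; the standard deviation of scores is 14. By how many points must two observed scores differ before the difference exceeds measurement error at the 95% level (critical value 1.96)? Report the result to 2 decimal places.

SEM = 14.000 · √(1 − 0.690) = 14.000 · √0.310 ≈ 14.000 · 0.557 ≈ 7.795
Standard error of the difference = 7.795·√2 ≈ 11.024
Smallest detectable difference = 1.96·11.024 ≈ 21.606

21.61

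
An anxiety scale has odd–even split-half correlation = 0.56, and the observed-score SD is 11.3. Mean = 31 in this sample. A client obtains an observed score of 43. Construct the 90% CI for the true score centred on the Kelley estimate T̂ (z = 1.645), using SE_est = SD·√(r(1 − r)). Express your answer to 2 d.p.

Full-length reliability (Spearman-Brown) = 2(0.56)/(1+0.56) ≈ 0.718
T̂ = 0.718(43) + 0.282(31) ≈ 39.615
SE_est = SD × √(r(1 − r)) = 11.300 × √0.202 ≈ 11.300 × 0.450 ≈ 5.085
CI = 39.615 ± 1.645 × 5.085 → [31.251, 47.980]

[31.25, 47.98]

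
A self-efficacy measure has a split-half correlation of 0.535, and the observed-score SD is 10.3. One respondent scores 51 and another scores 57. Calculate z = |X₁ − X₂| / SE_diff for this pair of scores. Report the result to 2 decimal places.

0.75

Spearman-Brown: r = 2(0.535) / (1 + 0.535) = 1.0700 / 1.5350 ≈ 0.6971
The standard error of measurement is 10.3000·√(1 − 0.6971) ≈ 10.3000·0.5504 ≈ 5.6690.
Standard error of the difference = 5.6690·√2 ≈ 8.0172
z = 6 / 8.0172 ≈ 0.7484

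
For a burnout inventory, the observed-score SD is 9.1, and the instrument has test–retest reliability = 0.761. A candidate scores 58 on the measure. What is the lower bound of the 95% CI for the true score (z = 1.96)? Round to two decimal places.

49.28

The standard error of measurement is 9.10000*√(1 − 0.76100) ≈ 9.10000*0.48888 ≈ 4.44877.
Half-width = 1.96*4.44877 ≈ 8.71960
Lower bound: 58 − 8.71960 = 49.28040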